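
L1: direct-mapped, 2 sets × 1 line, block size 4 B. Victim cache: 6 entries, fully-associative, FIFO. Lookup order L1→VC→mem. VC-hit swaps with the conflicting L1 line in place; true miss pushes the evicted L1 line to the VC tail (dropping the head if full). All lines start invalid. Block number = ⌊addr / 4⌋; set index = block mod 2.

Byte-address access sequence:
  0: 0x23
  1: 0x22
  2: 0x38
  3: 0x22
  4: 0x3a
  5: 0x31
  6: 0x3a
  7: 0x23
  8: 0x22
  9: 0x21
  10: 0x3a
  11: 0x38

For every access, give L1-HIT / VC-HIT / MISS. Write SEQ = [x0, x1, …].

SEQ = [MISS, L1-HIT, MISS, VC-HIT, VC-HIT, MISS, VC-HIT, VC-HIT, L1-HIT, L1-HIT, VC-HIT, L1-HIT]

#0 0x23→b8/s0 MISS; vc=[]
#1 0x22→b8/s0 L1-HIT; vc=[]
#2 0x38→b14/s0 MISS; vc=[8]
#3 0x22→b8/s0 VC-HIT; vc=[14]
#4 0x3a→b14/s0 VC-HIT; vc=[8]
#5 0x31→b12/s0 MISS; vc=[8,14]
#6 0x3a→b14/s0 VC-HIT; vc=[8,12]
#7 0x23→b8/s0 VC-HIT; vc=[14,12]
#8 0x22→b8/s0 L1-HIT; vc=[14,12]
#9 0x21→b8/s0 L1-HIT; vc=[14,12]
#10 0x3a→b14/s0 VC-HIT; vc=[8,12]
#11 0x38→b14/s0 L1-HIT; vc=[8,12]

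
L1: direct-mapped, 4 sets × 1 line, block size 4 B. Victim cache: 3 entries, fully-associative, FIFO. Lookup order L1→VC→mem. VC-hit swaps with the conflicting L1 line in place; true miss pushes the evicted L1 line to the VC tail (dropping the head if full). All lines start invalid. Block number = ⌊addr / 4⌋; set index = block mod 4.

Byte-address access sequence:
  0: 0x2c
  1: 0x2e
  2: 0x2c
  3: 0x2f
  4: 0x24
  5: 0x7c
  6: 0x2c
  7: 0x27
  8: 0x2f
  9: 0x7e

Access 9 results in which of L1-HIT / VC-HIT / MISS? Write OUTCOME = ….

OUTCOME = VC-HIT

#0 0x2c→b11/s3 MISS; vc=[]
#1 0x2e→b11/s3 L1-HIT; vc=[]
#2 0x2c→b11/s3 L1-HIT; vc=[]
#3 0x2f→b11/s3 L1-HIT; vc=[]
#4 0x24→b9/s1 MISS; vc=[]
#5 0x7c→b31/s3 MISS; vc=[11]
#6 0x2c→b11/s3 VC-HIT; vc=[31]
#7 0x27→b9/s1 L1-HIT; vc=[31]
#8 0x2f→b11/s3 L1-HIT; vc=[31]
#9 0x7e→b31/s3 VC-HIT; vc=[11]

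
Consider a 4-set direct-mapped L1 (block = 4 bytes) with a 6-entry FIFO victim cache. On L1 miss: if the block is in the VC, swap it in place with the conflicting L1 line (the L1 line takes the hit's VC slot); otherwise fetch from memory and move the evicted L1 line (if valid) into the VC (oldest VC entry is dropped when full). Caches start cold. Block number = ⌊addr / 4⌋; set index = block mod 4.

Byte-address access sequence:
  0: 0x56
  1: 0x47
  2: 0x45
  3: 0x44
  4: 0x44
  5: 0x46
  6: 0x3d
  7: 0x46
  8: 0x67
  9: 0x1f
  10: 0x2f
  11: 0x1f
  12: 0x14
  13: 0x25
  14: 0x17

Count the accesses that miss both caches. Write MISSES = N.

MISSES = 8

  [0] addr=0x56 blk=21 s=1: MISS | VC []
  [1] addr=0x47 blk=17 s=1: MISS | VC [21]
  [2] addr=0x45 blk=17 s=1: L1-HIT | VC [21]
  [3] addr=0x44 blk=17 s=1: L1-HIT | VC [21]
  [4] addr=0x44 blk=17 s=1: L1-HIT | VC [21]
  [5] addr=0x46 blk=17 s=1: L1-HIT | VC [21]
  [6] addr=0x3d blk=15 s=3: MISS | VC [21]
  [7] addr=0x46 blk=17 s=1: L1-HIT | VC [21]
  [8] addr=0x67 blk=25 s=1: MISS | VC [21, 17]
  [9] addr=0x1f blk=7 s=3: MISS | VC [21, 17, 15]
  [10] addr=0x2f blk=11 s=3: MISS | VC [21, 17, 15, 7]
  [11] addr=0x1f blk=7 s=3: VC-HIT | VC [21, 17, 15, 11]
  [12] addr=0x14 blk=5 s=1: MISS | VC [21, 17, 15, 11, 25]
  [13] addr=0x25 blk=9 s=1: MISS | VC [21, 17, 15, 11, 25, 5]
  [14] addr=0x17 blk=5 s=1: VC-HIT | VC [21, 17, 15, 11, 25, 9]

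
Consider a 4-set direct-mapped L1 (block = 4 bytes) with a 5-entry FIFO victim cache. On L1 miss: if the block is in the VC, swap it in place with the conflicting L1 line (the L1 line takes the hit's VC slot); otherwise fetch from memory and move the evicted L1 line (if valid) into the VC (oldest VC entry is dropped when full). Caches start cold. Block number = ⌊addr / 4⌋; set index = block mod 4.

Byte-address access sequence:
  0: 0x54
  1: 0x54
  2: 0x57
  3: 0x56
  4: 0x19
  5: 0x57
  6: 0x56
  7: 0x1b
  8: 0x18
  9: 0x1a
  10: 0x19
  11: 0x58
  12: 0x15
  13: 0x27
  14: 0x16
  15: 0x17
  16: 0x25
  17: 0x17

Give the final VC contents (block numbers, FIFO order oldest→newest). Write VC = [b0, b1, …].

  [0] addr=0x54 blk=21 s=1: MISS | VC []
  [1] addr=0x54 blk=21 s=1: L1-HIT | VC []
  [2] addr=0x57 blk=21 s=1: L1-HIT | VC []
  [3] addr=0x56 blk=21 s=1: L1-HIT | VC []
  [4] addr=0x19 blk=6 s=2: MISS | VC []
  [5] addr=0x57 blk=21 s=1: L1-HIT | VC []
  [6] addr=0x56 blk=21 s=1: L1-HIT | VC []
  [7] addr=0x1b blk=6 s=2: L1-HIT | VC []
  [8] addr=0x18 blk=6 s=2: L1-HIT | VC []
  [9] addr=0x1a blk=6 s=2: L1-HIT | VC []
  [10] addr=0x19 blk=6 s=2: L1-HIT | VC []
  [11] addr=0x58 blk=22 s=2: MISS | VC [6]
  [12] addr=0x15 blk=5 s=1: MISS | VC [6, 21]
  [13] addr=0x27 blk=9 s=1: MISS | VC [6, 21, 5]
  [14] addr=0x16 blk=5 s=1: VC-HIT | VC [6, 21, 9]
  [15] addr=0x17 blk=5 s=1: L1-HIT | VC [6, 21, 9]
  [16] addr=0x25 blk=9 s=1: VC-HIT | VC [6, 21, 5]
  [17] addr=0x17 blk=5 s=1: VC-HIT | VC [6, 21, 9]

VC = [6, 21, 9]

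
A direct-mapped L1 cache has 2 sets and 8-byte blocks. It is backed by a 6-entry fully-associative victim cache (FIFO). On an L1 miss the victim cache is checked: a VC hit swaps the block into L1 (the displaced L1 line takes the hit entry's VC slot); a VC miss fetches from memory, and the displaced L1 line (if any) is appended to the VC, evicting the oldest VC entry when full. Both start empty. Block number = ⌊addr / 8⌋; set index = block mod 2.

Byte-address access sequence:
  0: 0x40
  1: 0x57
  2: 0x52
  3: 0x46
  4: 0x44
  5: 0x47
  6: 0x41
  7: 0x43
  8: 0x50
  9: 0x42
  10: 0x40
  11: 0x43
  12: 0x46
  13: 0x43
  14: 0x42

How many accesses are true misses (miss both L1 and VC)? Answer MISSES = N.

  [0] addr=0x40 blk=8 s=0: MISS | VC []
  [1] addr=0x57 blk=10 s=0: MISS | VC [8]
  [2] addr=0x52 blk=10 s=0: L1-HIT | VC [8]
  [3] addr=0x46 blk=8 s=0: VC-HIT | VC [10]
  [4] addr=0x44 blk=8 s=0: L1-HIT | VC [10]
  [5] addr=0x47 blk=8 s=0: L1-HIT | VC [10]
  [6] addr=0x41 blk=8 s=0: L1-HIT | VC [10]
  [7] addr=0x43 blk=8 s=0: L1-HIT | VC [10]
  [8] addr=0x50 blk=10 s=0: VC-HIT | VC [8]
  [9] addr=0x42 blk=8 s=0: VC-HIT | VC [10]
  [10] addr=0x40 blk=8 s=0: L1-HIT | VC [10]
  [11] addr=0x43 blk=8 s=0: L1-HIT | VC [10]
  [12] addr=0x46 blk=8 s=0: L1-HIT | VC [10]
  [13] addr=0x43 blk=8 s=0: L1-HIT | VC [10]
  [14] addr=0x42 blk=8 s=0: L1-HIT | VC [10]

MISSES = 2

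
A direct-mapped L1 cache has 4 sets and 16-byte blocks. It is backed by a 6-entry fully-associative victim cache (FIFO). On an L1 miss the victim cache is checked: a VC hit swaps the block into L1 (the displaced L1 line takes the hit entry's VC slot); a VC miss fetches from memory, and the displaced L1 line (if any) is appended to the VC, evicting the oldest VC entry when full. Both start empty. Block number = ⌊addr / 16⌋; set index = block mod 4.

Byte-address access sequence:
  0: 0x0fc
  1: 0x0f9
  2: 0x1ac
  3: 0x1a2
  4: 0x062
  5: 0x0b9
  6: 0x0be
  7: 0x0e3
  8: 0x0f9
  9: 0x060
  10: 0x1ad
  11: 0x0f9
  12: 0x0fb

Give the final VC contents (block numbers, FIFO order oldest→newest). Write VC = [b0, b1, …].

VC = [6, 11, 14]

  [0] addr=0xfc blk=15 s=3: MISS | VC []
  [1] addr=0xf9 blk=15 s=3: L1-HIT | VC []
  [2] addr=0x1ac blk=26 s=2: MISS | VC []
  [3] addr=0x1a2 blk=26 s=2: L1-HIT | VC []
  [4] addr=0x62 blk=6 s=2: MISS | VC [26]
  [5] addr=0xb9 blk=11 s=3: MISS | VC [26, 15]
  [6] addr=0xbe blk=11 s=3: L1-HIT | VC [26, 15]
  [7] addr=0xe3 blk=14 s=2: MISS | VC [26, 15, 6]
  [8] addr=0xf9 blk=15 s=3: VC-HIT | VC [26, 11, 6]
  [9] addr=0x60 blk=6 s=2: VC-HIT | VC [26, 11, 14]
  [10] addr=0x1ad blk=26 s=2: VC-HIT | VC [6, 11, 14]
  [11] addr=0xf9 blk=15 s=3: L1-HIT | VC [6, 11, 14]
  [12] addr=0xfb blk=15 s=3: L1-HIT | VC [6, 11, 14]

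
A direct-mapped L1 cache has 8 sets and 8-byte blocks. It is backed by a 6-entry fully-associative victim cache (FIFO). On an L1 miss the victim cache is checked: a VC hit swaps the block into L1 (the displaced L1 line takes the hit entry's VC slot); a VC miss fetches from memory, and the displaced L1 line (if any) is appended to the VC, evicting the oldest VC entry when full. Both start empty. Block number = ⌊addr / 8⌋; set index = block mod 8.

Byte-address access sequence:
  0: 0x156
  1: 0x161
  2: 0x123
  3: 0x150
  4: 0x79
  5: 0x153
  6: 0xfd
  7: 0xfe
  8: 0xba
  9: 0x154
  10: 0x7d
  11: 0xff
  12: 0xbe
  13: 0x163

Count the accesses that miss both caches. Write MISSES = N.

#0 0x156→b42/s2 MISS; vc=[]
#1 0x161→b44/s4 MISS; vc=[]
#2 0x123→b36/s4 MISS; vc=[44]
#3 0x150→b42/s2 L1-HIT; vc=[44]
#4 0x79→b15/s7 MISS; vc=[44]
#5 0x153→b42/s2 L1-HIT; vc=[44]
#6 0xfd→b31/s7 MISS; vc=[44,15]
#7 0xfe→b31/s7 L1-HIT; vc=[44,15]
#8 0xba→b23/s7 MISS; vc=[44,15,31]
#9 0x154→b42/s2 L1-HIT; vc=[44,15,31]
#10 0x7d→b15/s7 VC-HIT; vc=[44,23,31]
#11 0xff→b31/s7 VC-HIT; vc=[44,23,15]
#12 0xbe→b23/s7 VC-HIT; vc=[44,31,15]
#13 0x163→b44/s4 VC-HIT; vc=[36,31,15]

MISSES = 6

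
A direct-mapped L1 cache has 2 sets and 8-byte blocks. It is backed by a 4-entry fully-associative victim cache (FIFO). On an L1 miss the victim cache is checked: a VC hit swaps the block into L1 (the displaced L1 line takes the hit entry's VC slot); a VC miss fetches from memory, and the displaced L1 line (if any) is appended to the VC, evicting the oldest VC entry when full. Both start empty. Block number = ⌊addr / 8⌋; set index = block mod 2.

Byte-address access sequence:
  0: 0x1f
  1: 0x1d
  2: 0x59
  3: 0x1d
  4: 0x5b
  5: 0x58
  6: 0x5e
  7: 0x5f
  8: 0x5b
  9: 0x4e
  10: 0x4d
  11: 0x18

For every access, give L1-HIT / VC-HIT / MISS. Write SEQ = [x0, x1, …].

SEQ = [MISS, L1-HIT, MISS, VC-HIT, VC-HIT, L1-HIT, L1-HIT, L1-HIT, L1-HIT, MISS, L1-HIT, VC-HIT]

0: 0x1f (blk 3, set 1) → MISS  vc=[]
1: 0x1d (blk 3, set 1) → L1-HIT  vc=[]
2: 0x59 (blk 11, set 1) → MISS  vc=[3]
3: 0x1d (blk 3, set 1) → VC-HIT  vc=[11]
4: 0x5b (blk 11, set 1) → VC-HIT  vc=[3]
5: 0x58 (blk 11, set 1) → L1-HIT  vc=[3]
6: 0x5e (blk 11, set 1) → L1-HIT  vc=[3]
7: 0x5f (blk 11, set 1) → L1-HIT  vc=[3]
8: 0x5b (blk 11, set 1) → L1-HIT  vc=[3]
9: 0x4e (blk 9, set 1) → MISS  vc=[3, 11]
10: 0x4d (blk 9, set 1) → L1-HIT  vc=[3, 11]
11: 0x18 (blk 3, set 1) → VC-HIT  vc=[9, 11]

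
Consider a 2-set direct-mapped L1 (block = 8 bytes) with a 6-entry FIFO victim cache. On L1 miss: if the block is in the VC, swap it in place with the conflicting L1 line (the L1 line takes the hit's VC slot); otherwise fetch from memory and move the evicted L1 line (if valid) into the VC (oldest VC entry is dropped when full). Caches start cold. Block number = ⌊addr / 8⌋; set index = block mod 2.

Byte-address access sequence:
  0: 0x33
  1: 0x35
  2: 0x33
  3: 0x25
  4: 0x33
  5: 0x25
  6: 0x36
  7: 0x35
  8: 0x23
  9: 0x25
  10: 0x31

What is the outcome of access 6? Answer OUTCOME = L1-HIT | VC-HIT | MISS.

OUTCOME = VC-HIT

0: 0x33 (blk 6, set 0) → MISS  vc=[]
1: 0x35 (blk 6, set 0) → L1-HIT  vc=[]
2: 0x33 (blk 6, set 0) → L1-HIT  vc=[]
3: 0x25 (blk 4, set 0) → MISS  vc=[6]
4: 0x33 (blk 6, set 0) → VC-HIT  vc=[4]
5: 0x25 (blk 4, set 0) → VC-HIT  vc=[6]
6: 0x36 (blk 6, set 0) → VC-HIT  vc=[4]
7: 0x35 (blk 6, set 0) → L1-HIT  vc=[4]
8: 0x23 (blk 4, set 0) → VC-HIT  vc=[6]
9: 0x25 (blk 4, set 0) → L1-HIT  vc=[6]
10: 0x31 (blk 6, set 0) → VC-HIT  vc=[4]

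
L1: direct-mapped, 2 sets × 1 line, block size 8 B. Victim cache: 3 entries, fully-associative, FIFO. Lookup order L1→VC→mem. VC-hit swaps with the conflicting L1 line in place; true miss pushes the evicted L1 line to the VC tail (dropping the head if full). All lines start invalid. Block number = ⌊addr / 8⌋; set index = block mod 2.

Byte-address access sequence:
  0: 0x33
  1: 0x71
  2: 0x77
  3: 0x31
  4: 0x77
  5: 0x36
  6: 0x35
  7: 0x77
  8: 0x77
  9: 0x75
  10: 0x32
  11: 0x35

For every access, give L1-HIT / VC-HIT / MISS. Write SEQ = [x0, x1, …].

  [0] addr=0x33 blk=6 s=0: MISS | VC []
  [1] addr=0x71 blk=14 s=0: MISS | VC [6]
  [2] addr=0x77 blk=14 s=0: L1-HIT | VC [6]
  [3] addr=0x31 blk=6 s=0: VC-HIT | VC [14]
  [4] addr=0x77 blk=14 s=0: VC-HIT | VC [6]
  [5] addr=0x36 blk=6 s=0: VC-HIT | VC [14]
  [6] addr=0x35 blk=6 s=0: L1-HIT | VC [14]
  [7] addr=0x77 blk=14 s=0: VC-HIT | VC [6]
  [8] addr=0x77 blk=14 s=0: L1-HIT | VC [6]
  [9] addr=0x75 blk=14 s=0: L1-HIT | VC [6]
  [10] addr=0x32 blk=6 s=0: VC-HIT | VC [14]
  [11] addr=0x35 blk=6 s=0: L1-HIT | VC [14]

SEQ = [MISS, MISS, L1-HIT, VC-HIT, VC-HIT, VC-HIT, L1-HIT, VC-HIT, L1-HIT, L1-HIT, VC-HIT, L1-HIT]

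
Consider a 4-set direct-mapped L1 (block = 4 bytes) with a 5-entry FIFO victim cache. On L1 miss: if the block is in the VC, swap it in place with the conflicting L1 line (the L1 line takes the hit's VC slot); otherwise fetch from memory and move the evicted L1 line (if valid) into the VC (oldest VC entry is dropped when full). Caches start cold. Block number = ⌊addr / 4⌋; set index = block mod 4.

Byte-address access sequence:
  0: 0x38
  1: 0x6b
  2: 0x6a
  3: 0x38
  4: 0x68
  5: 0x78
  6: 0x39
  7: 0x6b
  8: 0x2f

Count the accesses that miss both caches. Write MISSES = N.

MISSES = 4

#0 0x38→b14/s2 MISS; vc=[]
#1 0x6b→b26/s2 MISS; vc=[14]
#2 0x6a→b26/s2 L1-HIT; vc=[14]
#3 0x38→b14/s2 VC-HIT; vc=[26]
#4 0x68→b26/s2 VC-HIT; vc=[14]
#5 0x78→b30/s2 MISS; vc=[14,26]
#6 0x39→b14/s2 VC-HIT; vc=[30,26]
#7 0x6b→b26/s2 VC-HIT; vc=[30,14]
#8 0x2f→b11/s3 MISS; vc=[30,14]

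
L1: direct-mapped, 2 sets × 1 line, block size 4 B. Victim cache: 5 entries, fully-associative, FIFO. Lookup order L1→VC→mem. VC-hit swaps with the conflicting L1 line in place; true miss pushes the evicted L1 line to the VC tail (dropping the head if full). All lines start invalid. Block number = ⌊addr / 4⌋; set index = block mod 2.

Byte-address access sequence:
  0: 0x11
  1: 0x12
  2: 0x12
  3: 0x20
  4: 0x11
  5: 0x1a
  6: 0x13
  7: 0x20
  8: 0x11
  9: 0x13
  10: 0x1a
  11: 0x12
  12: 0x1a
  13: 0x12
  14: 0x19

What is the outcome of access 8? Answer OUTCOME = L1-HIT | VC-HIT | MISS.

#0 0x11→b4/s0 MISS; vc=[]
#1 0x12→b4/s0 L1-HIT; vc=[]
#2 0x12→b4/s0 L1-HIT; vc=[]
#3 0x20→b8/s0 MISS; vc=[4]
#4 0x11→b4/s0 VC-HIT; vc=[8]
#5 0x1a→b6/s0 MISS; vc=[8,4]
#6 0x13→b4/s0 VC-HIT; vc=[8,6]
#7 0x20→b8/s0 VC-HIT; vc=[4,6]
#8 0x11→b4/s0 VC-HIT; vc=[8,6]
#9 0x13→b4/s0 L1-HIT; vc=[8,6]
#10 0x1a→b6/s0 VC-HIT; vc=[8,4]
#11 0x12→b4/s0 VC-HIT; vc=[8,6]
#12 0x1a→b6/s0 VC-HIT; vc=[8,4]
#13 0x12→b4/s0 VC-HIT; vc=[8,6]
#14 0x19→b6/s0 VC-HIT; vc=[8,4]

OUTCOME = VC-HIT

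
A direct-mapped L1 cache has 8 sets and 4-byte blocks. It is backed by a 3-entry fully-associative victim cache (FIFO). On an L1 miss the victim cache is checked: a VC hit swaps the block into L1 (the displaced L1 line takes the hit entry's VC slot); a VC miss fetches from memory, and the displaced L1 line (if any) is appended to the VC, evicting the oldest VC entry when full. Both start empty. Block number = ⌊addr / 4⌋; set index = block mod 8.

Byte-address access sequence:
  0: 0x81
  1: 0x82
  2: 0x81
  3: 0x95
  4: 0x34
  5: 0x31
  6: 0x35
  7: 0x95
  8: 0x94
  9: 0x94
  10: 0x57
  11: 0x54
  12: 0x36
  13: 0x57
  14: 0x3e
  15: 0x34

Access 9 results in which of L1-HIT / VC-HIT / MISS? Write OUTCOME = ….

OUTCOME = L1-HIT

0: 0x81 (blk 32, set 0) → MISS  vc=[]
1: 0x82 (blk 32, set 0) → L1-HIT  vc=[]
2: 0x81 (blk 32, set 0) → L1-HIT  vc=[]
3: 0x95 (blk 37, set 5) → MISS  vc=[]
4: 0x34 (blk 13, set 5) → MISS  vc=[37]
5: 0x31 (blk 12, set 4) → MISS  vc=[37]
6: 0x35 (blk 13, set 5) → L1-HIT  vc=[37]
7: 0x95 (blk 37, set 5) → VC-HIT  vc=[13]
8: 0x94 (blk 37, set 5) → L1-HIT  vc=[13]
9: 0x94 (blk 37, set 5) → L1-HIT  vc=[13]
10: 0x57 (blk 21, set 5) → MISS  vc=[13, 37]
11: 0x54 (blk 21, set 5) → L1-HIT  vc=[13, 37]
12: 0x36 (blk 13, set 5) → VC-HIT  vc=[21, 37]
13: 0x57 (blk 21, set 5) → VC-HIT  vc=[13, 37]
14: 0x3e (blk 15, set 7) → MISS  vc=[13, 37]
15: 0x34 (blk 13, set 5) → VC-HIT  vc=[21, 37]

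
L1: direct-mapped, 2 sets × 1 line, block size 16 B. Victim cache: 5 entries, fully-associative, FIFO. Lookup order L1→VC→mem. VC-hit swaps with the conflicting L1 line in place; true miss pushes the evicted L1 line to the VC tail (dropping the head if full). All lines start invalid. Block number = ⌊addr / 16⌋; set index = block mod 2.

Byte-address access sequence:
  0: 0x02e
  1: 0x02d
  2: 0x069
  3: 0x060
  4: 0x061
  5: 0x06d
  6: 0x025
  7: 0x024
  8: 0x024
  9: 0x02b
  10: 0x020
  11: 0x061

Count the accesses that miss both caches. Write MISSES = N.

  [0] addr=0x2e blk=2 s=0: MISS | VC []
  [1] addr=0x2d blk=2 s=0: L1-HIT | VC []
  [2] addr=0x69 blk=6 s=0: MISS | VC [2]
  [3] addr=0x60 blk=6 s=0: L1-HIT | VC [2]
  [4] addr=0x61 blk=6 s=0: L1-HIT | VC [2]
  [5] addr=0x6d blk=6 s=0: L1-HIT | VC [2]
  [6] addr=0x25 blk=2 s=0: VC-HIT | VC [6]
  [7] addr=0x24 blk=2 s=0: L1-HIT | VC [6]
  [8] addr=0x24 blk=2 s=0: L1-HIT | VC [6]
  [9] addr=0x2b blk=2 s=0: L1-HIT | VC [6]
  [10] addr=0x20 blk=2 s=0: L1-HIT | VC [6]
  [11] addr=0x61 blk=6 s=0: VC-HIT | VC [2]

MISSES = 2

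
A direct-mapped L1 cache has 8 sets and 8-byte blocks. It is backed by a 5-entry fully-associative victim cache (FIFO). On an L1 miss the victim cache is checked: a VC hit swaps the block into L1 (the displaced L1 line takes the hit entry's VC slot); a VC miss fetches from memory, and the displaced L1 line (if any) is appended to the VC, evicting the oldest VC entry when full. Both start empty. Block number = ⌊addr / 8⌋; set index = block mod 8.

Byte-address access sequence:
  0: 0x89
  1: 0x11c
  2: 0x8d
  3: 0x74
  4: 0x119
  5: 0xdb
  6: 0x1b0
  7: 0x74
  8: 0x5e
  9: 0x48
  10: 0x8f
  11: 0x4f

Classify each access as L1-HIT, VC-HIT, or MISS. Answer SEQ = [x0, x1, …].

SEQ = [MISS, MISS, L1-HIT, MISS, L1-HIT, MISS, MISS, VC-HIT, MISS, MISS, VC-HIT, VC-HIT]

0: 0x89 (blk 17, set 1) → MISS  vc=[]
1: 0x11c (blk 35, set 3) → MISS  vc=[]
2: 0x8d (blk 17, set 1) → L1-HIT  vc=[]
3: 0x74 (blk 14, set 6) → MISS  vc=[]
4: 0x119 (blk 35, set 3) → L1-HIT  vc=[]
5: 0xdb (blk 27, set 3) → MISS  vc=[35]
6: 0x1b0 (blk 54, set 6) → MISS  vc=[35, 14]
7: 0x74 (blk 14, set 6) → VC-HIT  vc=[35, 54]
8: 0x5e (blk 11, set 3) → MISS  vc=[35, 54, 27]
9: 0x48 (blk 9, set 1) → MISS  vc=[35, 54, 27, 17]
10: 0x8f (blk 17, set 1) → VC-HIT  vc=[35, 54, 27, 9]
11: 0x4f (blk 9, set 1) → VC-HIT  vc=[35, 54, 27, 17]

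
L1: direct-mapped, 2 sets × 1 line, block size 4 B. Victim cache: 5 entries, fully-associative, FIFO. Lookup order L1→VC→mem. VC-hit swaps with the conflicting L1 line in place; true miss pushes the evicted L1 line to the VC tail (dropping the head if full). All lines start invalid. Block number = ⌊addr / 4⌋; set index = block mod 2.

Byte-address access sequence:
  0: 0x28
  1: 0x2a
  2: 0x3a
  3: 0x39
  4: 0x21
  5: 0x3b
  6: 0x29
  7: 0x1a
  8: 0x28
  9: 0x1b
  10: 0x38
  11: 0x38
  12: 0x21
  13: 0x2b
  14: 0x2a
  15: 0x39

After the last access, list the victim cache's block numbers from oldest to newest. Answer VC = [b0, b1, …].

  [0] addr=0x28 blk=10 s=0: MISS | VC []
  [1] addr=0x2a blk=10 s=0: L1-HIT | VC []
  [2] addr=0x3a blk=14 s=0: MISS | VC [10]
  [3] addr=0x39 blk=14 s=0: L1-HIT | VC [10]
  [4] addr=0x21 blk=8 s=0: MISS | VC [10, 14]
  [5] addr=0x3b blk=14 s=0: VC-HIT | VC [10, 8]
  [6] addr=0x29 blk=10 s=0: VC-HIT | VC [14, 8]
  [7] addr=0x1a blk=6 s=0: MISS | VC [14, 8, 10]
  [8] addr=0x28 blk=10 s=0: VC-HIT | VC [14, 8, 6]
  [9] addr=0x1b blk=6 s=0: VC-HIT | VC [14, 8, 10]
  [10] addr=0x38 blk=14 s=0: VC-HIT | VC [6, 8, 10]
  [11] addr=0x38 blk=14 s=0: L1-HIT | VC [6, 8, 10]
  [12] addr=0x21 blk=8 s=0: VC-HIT | VC [6, 14, 10]
  [13] addr=0x2b blk=10 s=0: VC-HIT | VC [6, 14, 8]
  [14] addr=0x2a blk=10 s=0: L1-HIT | VC [6, 14, 8]
  [15] addr=0x39 blk=14 s=0: VC-HIT | VC [6, 10, 8]

VC = [6, 10, 8]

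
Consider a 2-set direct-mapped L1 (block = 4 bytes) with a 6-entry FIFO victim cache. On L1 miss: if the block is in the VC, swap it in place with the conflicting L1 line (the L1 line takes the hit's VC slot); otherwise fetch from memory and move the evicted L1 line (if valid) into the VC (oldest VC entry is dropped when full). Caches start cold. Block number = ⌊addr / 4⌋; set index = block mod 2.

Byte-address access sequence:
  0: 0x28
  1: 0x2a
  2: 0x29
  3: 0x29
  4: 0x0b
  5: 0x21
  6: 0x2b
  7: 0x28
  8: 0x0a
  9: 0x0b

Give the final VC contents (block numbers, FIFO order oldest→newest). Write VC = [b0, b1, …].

VC = [8, 10]

0: 0x28 (blk 10, set 0) → MISS  vc=[]
1: 0x2a (blk 10, set 0) → L1-HIT  vc=[]
2: 0x29 (blk 10, set 0) → L1-HIT  vc=[]
3: 0x29 (blk 10, set 0) → L1-HIT  vc=[]
4: 0xb (blk 2, set 0) → MISS  vc=[10]
5: 0x21 (blk 8, set 0) → MISS  vc=[10, 2]
6: 0x2b (blk 10, set 0) → VC-HIT  vc=[8, 2]
7: 0x28 (blk 10, set 0) → L1-HIT  vc=[8, 2]
8: 0xa (blk 2, set 0) → VC-HIT  vc=[8, 10]
9: 0xb (blk 2, set 0) → L1-HIT  vc=[8, 10]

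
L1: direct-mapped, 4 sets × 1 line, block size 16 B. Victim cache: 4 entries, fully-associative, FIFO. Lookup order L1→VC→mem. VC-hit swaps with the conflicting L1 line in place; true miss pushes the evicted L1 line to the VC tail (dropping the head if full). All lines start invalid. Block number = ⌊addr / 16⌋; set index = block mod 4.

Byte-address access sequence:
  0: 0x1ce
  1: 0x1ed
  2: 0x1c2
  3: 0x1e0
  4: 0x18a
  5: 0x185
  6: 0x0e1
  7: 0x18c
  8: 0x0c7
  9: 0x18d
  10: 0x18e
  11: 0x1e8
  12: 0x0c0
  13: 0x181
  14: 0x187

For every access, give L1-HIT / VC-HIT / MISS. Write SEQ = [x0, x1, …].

SEQ = [MISS, MISS, L1-HIT, L1-HIT, MISS, L1-HIT, MISS, L1-HIT, MISS, VC-HIT, L1-HIT, VC-HIT, VC-HIT, VC-HIT, L1-HIT]

#0 0x1ce→b28/s0 MISS; vc=[]
#1 0x1ed→b30/s2 MISS; vc=[]
#2 0x1c2→b28/s0 L1-HIT; vc=[]
#3 0x1e0→b30/s2 L1-HIT; vc=[]
#4 0x18a→b24/s0 MISS; vc=[28]
#5 0x185→b24/s0 L1-HIT; vc=[28]
#6 0xe1→b14/s2 MISS; vc=[28,30]
#7 0x18c→b24/s0 L1-HIT; vc=[28,30]
#8 0xc7→b12/s0 MISS; vc=[28,30,24]
#9 0x18d→b24/s0 VC-HIT; vc=[28,30,12]
#10 0x18e→b24/s0 L1-HIT; vc=[28,30,12]
#11 0x1e8→b30/s2 VC-HIT; vc=[28,14,12]
#12 0xc0→b12/s0 VC-HIT; vc=[28,14,24]
#13 0x181→b24/s0 VC-HIT; vc=[28,14,12]
#14 0x187→b24/s0 L1-HIT; vc=[28,14,12]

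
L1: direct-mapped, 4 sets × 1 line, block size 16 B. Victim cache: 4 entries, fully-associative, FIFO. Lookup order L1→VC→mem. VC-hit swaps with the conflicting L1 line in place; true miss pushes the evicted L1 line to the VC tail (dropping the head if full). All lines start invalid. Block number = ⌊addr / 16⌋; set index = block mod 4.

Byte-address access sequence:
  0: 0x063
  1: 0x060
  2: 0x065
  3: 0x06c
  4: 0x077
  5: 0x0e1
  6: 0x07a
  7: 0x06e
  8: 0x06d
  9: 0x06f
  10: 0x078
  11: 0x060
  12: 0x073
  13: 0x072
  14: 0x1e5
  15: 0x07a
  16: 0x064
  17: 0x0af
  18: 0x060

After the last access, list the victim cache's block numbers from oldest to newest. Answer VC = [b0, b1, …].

VC = [14, 30, 10]

#0 0x63→b6/s2 MISS; vc=[]
#1 0x60→b6/s2 L1-HIT; vc=[]
#2 0x65→b6/s2 L1-HIT; vc=[]
#3 0x6c→b6/s2 L1-HIT; vc=[]
#4 0x77→b7/s3 MISS; vc=[]
#5 0xe1→b14/s2 MISS; vc=[6]
#6 0x7a→b7/s3 L1-HIT; vc=[6]
#7 0x6e→b6/s2 VC-HIT; vc=[14]
#8 0x6d→b6/s2 L1-HIT; vc=[14]
#9 0x6f→b6/s2 L1-HIT; vc=[14]
#10 0x78→b7/s3 L1-HIT; vc=[14]
#11 0x60→b6/s2 L1-HIT; vc=[14]
#12 0x73→b7/s3 L1-HIT; vc=[14]
#13 0x72→b7/s3 L1-HIT; vc=[14]
#14 0x1e5→b30/s2 MISS; vc=[14,6]
#15 0x7a→b7/s3 L1-HIT; vc=[14,6]
#16 0x64→b6/s2 VC-HIT; vc=[14,30]
#17 0xaf→b10/s2 MISS; vc=[14,30,6]
#18 0x60→b6/s2 VC-HIT; vc=[14,30,10]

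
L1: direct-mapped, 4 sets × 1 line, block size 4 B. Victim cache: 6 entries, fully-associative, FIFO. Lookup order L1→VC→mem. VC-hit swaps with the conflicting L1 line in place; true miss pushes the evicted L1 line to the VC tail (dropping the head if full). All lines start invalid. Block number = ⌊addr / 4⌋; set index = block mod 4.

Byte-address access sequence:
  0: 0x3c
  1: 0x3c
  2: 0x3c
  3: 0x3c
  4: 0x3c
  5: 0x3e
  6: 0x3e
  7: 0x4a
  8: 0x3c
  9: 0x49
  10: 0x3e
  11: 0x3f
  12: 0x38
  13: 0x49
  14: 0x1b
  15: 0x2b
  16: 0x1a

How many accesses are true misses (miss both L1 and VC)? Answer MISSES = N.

#0 0x3c→b15/s3 MISS; vc=[]
#1 0x3c→b15/s3 L1-HIT; vc=[]
#2 0x3c→b15/s3 L1-HIT; vc=[]
#3 0x3c→b15/s3 L1-HIT; vc=[]
#4 0x3c→b15/s3 L1-HIT; vc=[]
#5 0x3e→b15/s3 L1-HIT; vc=[]
#6 0x3e→b15/s3 L1-HIT; vc=[]
#7 0x4a→b18/s2 MISS; vc=[]
#8 0x3c→b15/s3 L1-HIT; vc=[]
#9 0x49→b18/s2 L1-HIT; vc=[]
#10 0x3e→b15/s3 L1-HIT; vc=[]
#11 0x3f→b15/s3 L1-HIT; vc=[]
#12 0x38→b14/s2 MISS; vc=[18]
#13 0x49→b18/s2 VC-HIT; vc=[14]
#14 0x1b→b6/s2 MISS; vc=[14,18]
#15 0x2b→b10/s2 MISS; vc=[14,18,6]
#16 0x1a→b6/s2 VC-HIT; vc=[14,18,10]

MISSES = 5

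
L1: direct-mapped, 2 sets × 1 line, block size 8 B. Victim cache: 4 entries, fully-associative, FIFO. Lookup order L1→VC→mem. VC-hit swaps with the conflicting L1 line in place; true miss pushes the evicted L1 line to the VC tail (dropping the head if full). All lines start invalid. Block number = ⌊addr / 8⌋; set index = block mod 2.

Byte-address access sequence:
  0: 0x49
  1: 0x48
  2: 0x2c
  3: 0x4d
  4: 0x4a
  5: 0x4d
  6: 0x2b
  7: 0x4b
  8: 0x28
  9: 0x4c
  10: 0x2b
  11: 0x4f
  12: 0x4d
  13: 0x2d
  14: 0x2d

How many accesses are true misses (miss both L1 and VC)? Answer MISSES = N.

MISSES = 2

  [0] addr=0x49 blk=9 s=1: MISS | VC []
  [1] addr=0x48 blk=9 s=1: L1-HIT | VC []
  [2] addr=0x2c blk=5 s=1: MISS | VC [9]
  [3] addr=0x4d blk=9 s=1: VC-HIT | VC [5]
  [4] addr=0x4a blk=9 s=1: L1-HIT | VC [5]
  [5] addr=0x4d blk=9 s=1: L1-HIT | VC [5]
  [6] addr=0x2b blk=5 s=1: VC-HIT | VC [9]
  [7] addr=0x4b blk=9 s=1: VC-HIT | VC [5]
  [8] addr=0x28 blk=5 s=1: VC-HIT | VC [9]
  [9] addr=0x4c blk=9 s=1: VC-HIT | VC [5]
  [10] addr=0x2b blk=5 s=1: VC-HIT | VC [9]
  [11] addr=0x4f blk=9 s=1: VC-HIT | VC [5]
  [12] addr=0x4d blk=9 s=1: L1-HIT | VC [5]
  [13] addr=0x2d blk=5 s=1: VC-HIT | VC [9]
  [14] addr=0x2d blk=5 s=1: L1-HIT | VC [9]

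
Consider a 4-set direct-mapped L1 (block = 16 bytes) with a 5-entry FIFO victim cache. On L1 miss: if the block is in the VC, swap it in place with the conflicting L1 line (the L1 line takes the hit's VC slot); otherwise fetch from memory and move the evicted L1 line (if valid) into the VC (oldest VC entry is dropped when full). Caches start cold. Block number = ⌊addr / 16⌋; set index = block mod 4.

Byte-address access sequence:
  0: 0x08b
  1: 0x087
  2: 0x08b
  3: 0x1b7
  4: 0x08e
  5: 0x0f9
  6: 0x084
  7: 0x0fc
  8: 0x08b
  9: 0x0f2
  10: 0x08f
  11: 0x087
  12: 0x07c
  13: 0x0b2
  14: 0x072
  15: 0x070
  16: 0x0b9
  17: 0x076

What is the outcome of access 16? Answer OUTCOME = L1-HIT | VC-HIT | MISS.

OUTCOME = VC-HIT

#0 0x8b→b8/s0 MISS; vc=[]
#1 0x87→b8/s0 L1-HIT; vc=[]
#2 0x8b→b8/s0 L1-HIT; vc=[]
#3 0x1b7→b27/s3 MISS; vc=[]
#4 0x8e→b8/s0 L1-HIT; vc=[]
#5 0xf9→b15/s3 MISS; vc=[27]
#6 0x84→b8/s0 L1-HIT; vc=[27]
#7 0xfc→b15/s3 L1-HIT; vc=[27]
#8 0x8b→b8/s0 L1-HIT; vc=[27]
#9 0xf2→b15/s3 L1-HIT; vc=[27]
#10 0x8f→b8/s0 L1-HIT; vc=[27]
#11 0x87→b8/s0 L1-HIT; vc=[27]
#12 0x7c→b7/s3 MISS; vc=[27,15]
#13 0xb2→b11/s3 MISS; vc=[27,15,7]
#14 0x72→b7/s3 VC-HIT; vc=[27,15,11]
#15 0x70→b7/s3 L1-HIT; vc=[27,15,11]
#16 0xb9→b11/s3 VC-HIT; vc=[27,15,7]
#17 0x76→b7/s3 VC-HIT; vc=[27,15,11]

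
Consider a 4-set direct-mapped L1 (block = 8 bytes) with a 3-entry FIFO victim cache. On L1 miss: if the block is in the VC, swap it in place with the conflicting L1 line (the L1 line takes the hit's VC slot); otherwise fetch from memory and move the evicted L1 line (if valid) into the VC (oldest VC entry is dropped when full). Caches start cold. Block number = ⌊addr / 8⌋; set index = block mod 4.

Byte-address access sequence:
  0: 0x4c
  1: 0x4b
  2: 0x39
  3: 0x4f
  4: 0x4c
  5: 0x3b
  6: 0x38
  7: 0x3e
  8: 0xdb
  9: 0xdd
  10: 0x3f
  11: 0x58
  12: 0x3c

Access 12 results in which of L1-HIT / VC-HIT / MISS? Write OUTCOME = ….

  [0] addr=0x4c blk=9 s=1: MISS | VC []
  [1] addr=0x4b blk=9 s=1: L1-HIT | VC []
  [2] addr=0x39 blk=7 s=3: MISS | VC []
  [3] addr=0x4f blk=9 s=1: L1-HIT | VC []
  [4] addr=0x4c blk=9 s=1: L1-HIT | VC []
  [5] addr=0x3b blk=7 s=3: L1-HIT | VC []
  [6] addr=0x38 blk=7 s=3: L1-HIT | VC []
  [7] addr=0x3e blk=7 s=3: L1-HIT | VC []
  [8] addr=0xdb blk=27 s=3: MISS | VC [7]
  [9] addr=0xdd blk=27 s=3: L1-HIT | VC [7]
  [10] addr=0x3f blk=7 s=3: VC-HIT | VC [27]
  [11] addr=0x58 blk=11 s=3: MISS | VC [27, 7]
  [12] addr=0x3c blk=7 s=3: VC-HIT | VC [27, 11]

OUTCOME = VC-HIT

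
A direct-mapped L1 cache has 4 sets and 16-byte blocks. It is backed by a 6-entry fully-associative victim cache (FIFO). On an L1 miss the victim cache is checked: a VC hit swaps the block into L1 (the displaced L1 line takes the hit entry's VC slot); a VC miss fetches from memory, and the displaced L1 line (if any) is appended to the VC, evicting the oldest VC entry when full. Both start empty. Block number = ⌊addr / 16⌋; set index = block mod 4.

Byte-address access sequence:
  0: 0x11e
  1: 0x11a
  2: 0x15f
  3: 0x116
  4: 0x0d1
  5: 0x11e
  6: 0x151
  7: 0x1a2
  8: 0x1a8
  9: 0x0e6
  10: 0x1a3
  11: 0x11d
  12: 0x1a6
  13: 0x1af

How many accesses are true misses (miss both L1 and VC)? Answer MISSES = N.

#0 0x11e→b17/s1 MISS; vc=[]
#1 0x11a→b17/s1 L1-HIT; vc=[]
#2 0x15f→b21/s1 MISS; vc=[17]
#3 0x116→b17/s1 VC-HIT; vc=[21]
#4 0xd1→b13/s1 MISS; vc=[21,17]
#5 0x11e→b17/s1 VC-HIT; vc=[21,13]
#6 0x151→b21/s1 VC-HIT; vc=[17,13]
#7 0x1a2→b26/s2 MISS; vc=[17,13]
#8 0x1a8→b26/s2 L1-HIT; vc=[17,13]
#9 0xe6→b14/s2 MISS; vc=[17,13,26]
#10 0x1a3→b26/s2 VC-HIT; vc=[17,13,14]
#11 0x11d→b17/s1 VC-HIT; vc=[21,13,14]
#12 0x1a6→b26/s2 L1-HIT; vc=[21,13,14]
#13 0x1af→b26/s2 L1-HIT; vc=[21,13,14]

MISSES = 5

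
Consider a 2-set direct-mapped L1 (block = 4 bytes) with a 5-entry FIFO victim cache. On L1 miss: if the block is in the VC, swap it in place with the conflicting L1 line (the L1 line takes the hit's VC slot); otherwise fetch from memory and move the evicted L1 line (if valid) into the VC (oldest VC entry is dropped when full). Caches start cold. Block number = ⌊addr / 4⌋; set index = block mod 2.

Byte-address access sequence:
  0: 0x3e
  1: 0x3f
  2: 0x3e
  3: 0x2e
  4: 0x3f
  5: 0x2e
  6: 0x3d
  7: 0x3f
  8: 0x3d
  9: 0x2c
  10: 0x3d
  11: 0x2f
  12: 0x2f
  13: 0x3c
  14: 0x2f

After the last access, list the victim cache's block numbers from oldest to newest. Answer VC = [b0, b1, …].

#0 0x3e→b15/s1 MISS; vc=[]
#1 0x3f→b15/s1 L1-HIT; vc=[]
#2 0x3e→b15/s1 L1-HIT; vc=[]
#3 0x2e→b11/s1 MISS; vc=[15]
#4 0x3f→b15/s1 VC-HIT; vc=[11]
#5 0x2e→b11/s1 VC-HIT; vc=[15]
#6 0x3d→b15/s1 VC-HIT; vc=[11]
#7 0x3f→b15/s1 L1-HIT; vc=[11]
#8 0x3d→b15/s1 L1-HIT; vc=[11]
#9 0x2c→b11/s1 VC-HIT; vc=[15]
#10 0x3d→b15/s1 VC-HIT; vc=[11]
#11 0x2f→b11/s1 VC-HIT; vc=[15]
#12 0x2f→b11/s1 L1-HIT; vc=[15]
#13 0x3c→b15/s1 VC-HIT; vc=[11]
#14 0x2f→b11/s1 VC-HIT; vc=[15]

VC = [15]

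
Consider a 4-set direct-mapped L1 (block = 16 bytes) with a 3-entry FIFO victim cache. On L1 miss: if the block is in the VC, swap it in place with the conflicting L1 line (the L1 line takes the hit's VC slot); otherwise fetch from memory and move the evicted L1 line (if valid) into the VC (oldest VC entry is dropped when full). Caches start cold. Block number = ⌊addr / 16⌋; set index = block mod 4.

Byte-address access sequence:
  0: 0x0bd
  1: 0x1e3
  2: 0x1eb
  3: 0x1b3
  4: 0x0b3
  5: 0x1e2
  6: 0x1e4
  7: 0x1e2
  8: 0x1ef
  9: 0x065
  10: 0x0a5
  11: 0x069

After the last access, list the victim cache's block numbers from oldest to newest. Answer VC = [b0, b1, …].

#0 0xbd→b11/s3 MISS; vc=[]
#1 0x1e3→b30/s2 MISS; vc=[]
#2 0x1eb→b30/s2 L1-HIT; vc=[]
#3 0x1b3→b27/s3 MISS; vc=[11]
#4 0xb3→b11/s3 VC-HIT; vc=[27]
#5 0x1e2→b30/s2 L1-HIT; vc=[27]
#6 0x1e4→b30/s2 L1-HIT; vc=[27]
#7 0x1e2→b30/s2 L1-HIT; vc=[27]
#8 0x1ef→b30/s2 L1-HIT; vc=[27]
#9 0x65→b6/s2 MISS; vc=[27,30]
#10 0xa5→b10/s2 MISS; vc=[27,30,6]
#11 0x69→b6/s2 VC-HIT; vc=[27,30,10]

VC = [27, 30, 10]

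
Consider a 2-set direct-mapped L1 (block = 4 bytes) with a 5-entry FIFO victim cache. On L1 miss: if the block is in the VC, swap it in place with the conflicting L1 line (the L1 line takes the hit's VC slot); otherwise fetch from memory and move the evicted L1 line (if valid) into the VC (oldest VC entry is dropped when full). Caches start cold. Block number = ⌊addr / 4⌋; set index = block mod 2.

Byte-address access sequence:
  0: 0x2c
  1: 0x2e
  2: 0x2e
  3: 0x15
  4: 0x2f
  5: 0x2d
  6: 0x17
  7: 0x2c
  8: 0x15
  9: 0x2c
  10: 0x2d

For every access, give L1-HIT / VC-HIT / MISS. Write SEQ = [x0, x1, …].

  [0] addr=0x2c blk=11 s=1: MISS | VC []
  [1] addr=0x2e blk=11 s=1: L1-HIT | VC []
  [2] addr=0x2e blk=11 s=1: L1-HIT | VC []
  [3] addr=0x15 blk=5 s=1: MISS | VC [11]
  [4] addr=0x2f blk=11 s=1: VC-HIT | VC [5]
  [5] addr=0x2d blk=11 s=1: L1-HIT | VC [5]
  [6] addr=0x17 blk=5 s=1: VC-HIT | VC [11]
  [7] addr=0x2c blk=11 s=1: VC-HIT | VC [5]
  [8] addr=0x15 blk=5 s=1: VC-HIT | VC [11]
  [9] addr=0x2c blk=11 s=1: VC-HIT | VC [5]
  [10] addr=0x2d blk=11 s=1: L1-HIT | VC [5]

SEQ = [MISS, L1-HIT, L1-HIT, MISS, VC-HIT, L1-HIT, VC-HIT, VC-HIT, VC-HIT, VC-HIT, L1-HIT]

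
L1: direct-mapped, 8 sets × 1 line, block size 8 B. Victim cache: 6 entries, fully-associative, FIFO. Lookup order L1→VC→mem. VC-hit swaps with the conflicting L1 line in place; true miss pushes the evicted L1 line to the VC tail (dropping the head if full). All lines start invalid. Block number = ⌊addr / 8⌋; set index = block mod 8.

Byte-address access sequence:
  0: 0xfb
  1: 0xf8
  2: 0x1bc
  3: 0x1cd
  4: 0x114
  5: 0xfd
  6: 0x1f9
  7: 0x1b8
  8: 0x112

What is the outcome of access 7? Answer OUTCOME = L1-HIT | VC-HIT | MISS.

OUTCOME = VC-HIT

  [0] addr=0xfb blk=31 s=7: MISS | VC []
  [1] addr=0xf8 blk=31 s=7: L1-HIT | VC []
  [2] addr=0x1bc blk=55 s=7: MISS | VC [31]
  [3] addr=0x1cd blk=57 s=1: MISS | VC [31]
  [4] addr=0x114 blk=34 s=2: MISS | VC [31]
  [5] addr=0xfd blk=31 s=7: VC-HIT | VC [55]
  [6] addr=0x1f9 blk=63 s=7: MISS | VC [55, 31]
  [7] addr=0x1b8 blk=55 s=7: VC-HIT | VC [63, 31]
  [8] addr=0x112 blk=34 s=2: L1-HIT | VC [63, 31]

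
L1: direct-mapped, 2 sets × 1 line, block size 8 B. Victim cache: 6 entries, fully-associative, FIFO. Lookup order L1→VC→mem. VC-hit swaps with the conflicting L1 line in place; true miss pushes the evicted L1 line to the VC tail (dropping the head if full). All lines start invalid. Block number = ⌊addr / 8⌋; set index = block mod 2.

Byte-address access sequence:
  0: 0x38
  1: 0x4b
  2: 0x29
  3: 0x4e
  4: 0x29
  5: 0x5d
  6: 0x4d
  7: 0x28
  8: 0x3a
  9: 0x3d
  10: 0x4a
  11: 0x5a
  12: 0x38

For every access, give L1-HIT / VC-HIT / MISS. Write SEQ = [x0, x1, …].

SEQ = [MISS, MISS, MISS, VC-HIT, VC-HIT, MISS, VC-HIT, VC-HIT, VC-HIT, L1-HIT, VC-HIT, VC-HIT, VC-HIT]

  [0] addr=0x38 blk=7 s=1: MISS | VC []
  [1] addr=0x4b blk=9 s=1: MISS | VC [7]
  [2] addr=0x29 blk=5 s=1: MISS | VC [7, 9]
  [3] addr=0x4e blk=9 s=1: VC-HIT | VC [7, 5]
  [4] addr=0x29 blk=5 s=1: VC-HIT | VC [7, 9]
  [5] addr=0x5d blk=11 s=1: MISS | VC [7, 9, 5]
  [6] addr=0x4d blk=9 s=1: VC-HIT | VC [7, 11, 5]
  [7] addr=0x28 blk=5 s=1: VC-HIT | VC [7, 11, 9]
  [8] addr=0x3a blk=7 s=1: VC-HIT | VC [5, 11, 9]
  [9] addr=0x3d blk=7 s=1: L1-HIT | VC [5, 11, 9]
  [10] addr=0x4a blk=9 s=1: VC-HIT | VC [5, 11, 7]
  [11] addr=0x5a blk=11 s=1: VC-HIT | VC [5, 9, 7]
  [12] addr=0x38 blk=7 s=1: VC-HIT | VC [5, 9, 11]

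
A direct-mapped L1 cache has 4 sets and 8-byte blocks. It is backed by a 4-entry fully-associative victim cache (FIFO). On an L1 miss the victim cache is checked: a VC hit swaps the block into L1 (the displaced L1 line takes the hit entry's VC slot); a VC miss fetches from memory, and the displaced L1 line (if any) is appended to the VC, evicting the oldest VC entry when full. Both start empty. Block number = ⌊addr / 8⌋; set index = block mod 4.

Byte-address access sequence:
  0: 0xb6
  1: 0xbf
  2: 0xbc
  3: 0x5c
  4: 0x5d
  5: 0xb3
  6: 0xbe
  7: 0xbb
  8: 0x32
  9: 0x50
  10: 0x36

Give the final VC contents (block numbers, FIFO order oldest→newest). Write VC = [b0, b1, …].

0: 0xb6 (blk 22, set 2) → MISS  vc=[]
1: 0xbf (blk 23, set 3) → MISS  vc=[]
2: 0xbc (blk 23, set 3) → L1-HIT  vc=[]
3: 0x5c (blk 11, set 3) → MISS  vc=[23]
4: 0x5d (blk 11, set 3) → L1-HIT  vc=[23]
5: 0xb3 (blk 22, set 2) → L1-HIT  vc=[23]
6: 0xbe (blk 23, set 3) → VC-HIT  vc=[11]
7: 0xbb (blk 23, set 3) → L1-HIT  vc=[11]
8: 0x32 (blk 6, set 2) → MISS  vc=[11, 22]
9: 0x50 (blk 10, set 2) → MISS  vc=[11, 22, 6]
10: 0x36 (blk 6, set 2) → VC-HIT  vc=[11, 22, 10]

VC = [11, 22, 10]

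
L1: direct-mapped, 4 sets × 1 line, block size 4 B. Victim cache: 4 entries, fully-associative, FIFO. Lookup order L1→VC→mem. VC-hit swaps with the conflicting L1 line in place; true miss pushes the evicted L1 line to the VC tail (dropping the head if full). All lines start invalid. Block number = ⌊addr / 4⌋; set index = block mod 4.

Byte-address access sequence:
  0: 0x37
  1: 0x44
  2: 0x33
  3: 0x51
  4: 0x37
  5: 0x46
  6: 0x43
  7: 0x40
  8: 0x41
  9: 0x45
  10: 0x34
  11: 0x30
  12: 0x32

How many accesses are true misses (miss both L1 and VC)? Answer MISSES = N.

MISSES = 5

  [0] addr=0x37 blk=13 s=1: MISS | VC []
  [1] addr=0x44 blk=17 s=1: MISS | VC [13]
  [2] addr=0x33 blk=12 s=0: MISS | VC [13]
  [3] addr=0x51 blk=20 s=0: MISS | VC [13, 12]
  [4] addr=0x37 blk=13 s=1: VC-HIT | VC [17, 12]
  [5] addr=0x46 blk=17 s=1: VC-HIT | VC [13, 12]
  [6] addr=0x43 blk=16 s=0: MISS | VC [13, 12, 20]
  [7] addr=0x40 blk=16 s=0: L1-HIT | VC [13, 12, 20]
  [8] addr=0x41 blk=16 s=0: L1-HIT | VC [13, 12, 20]
  [9] addr=0x45 blk=17 s=1: L1-HIT | VC [13, 12, 20]
  [10] addr=0x34 blk=13 s=1: VC-HIT | VC [17, 12, 20]
  [11] addr=0x30 blk=12 s=0: VC-HIT | VC [17, 16, 20]
  [12] addr=0x32 blk=12 s=0: L1-HIT | VC [17, 16, 20]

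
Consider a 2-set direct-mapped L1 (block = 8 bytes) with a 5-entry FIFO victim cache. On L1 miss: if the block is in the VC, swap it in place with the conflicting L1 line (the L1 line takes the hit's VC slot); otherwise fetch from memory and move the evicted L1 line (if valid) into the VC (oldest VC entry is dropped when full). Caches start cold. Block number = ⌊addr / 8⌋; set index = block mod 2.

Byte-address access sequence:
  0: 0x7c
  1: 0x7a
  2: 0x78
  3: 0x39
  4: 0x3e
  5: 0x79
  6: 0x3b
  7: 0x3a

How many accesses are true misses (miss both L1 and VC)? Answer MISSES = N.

MISSES = 2

  [0] addr=0x7c blk=15 s=1: MISS | VC []
  [1] addr=0x7a blk=15 s=1: L1-HIT | VC []
  [2] addr=0x78 blk=15 s=1: L1-HIT | VC []
  [3] addr=0x39 blk=7 s=1: MISS | VC [15]
  [4] addr=0x3e blk=7 s=1: L1-HIT | VC [15]
  [5] addr=0x79 blk=15 s=1: VC-HIT | VC [7]
  [6] addr=0x3b blk=7 s=1: VC-HIT | VC [15]
  [7] addr=0x3a blk=7 s=1: L1-HIT | VC [15]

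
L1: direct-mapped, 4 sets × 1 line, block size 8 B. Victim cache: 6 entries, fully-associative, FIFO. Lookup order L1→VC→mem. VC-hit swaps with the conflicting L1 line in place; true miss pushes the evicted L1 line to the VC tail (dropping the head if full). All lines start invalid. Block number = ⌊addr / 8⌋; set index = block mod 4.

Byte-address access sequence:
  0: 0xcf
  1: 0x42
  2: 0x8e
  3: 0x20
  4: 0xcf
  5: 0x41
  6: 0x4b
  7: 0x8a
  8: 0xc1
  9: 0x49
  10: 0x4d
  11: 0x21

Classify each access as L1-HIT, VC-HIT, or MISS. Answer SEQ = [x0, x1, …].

  [0] addr=0xcf blk=25 s=1: MISS | VC []
  [1] addr=0x42 blk=8 s=0: MISS | VC []
  [2] addr=0x8e blk=17 s=1: MISS | VC [25]
  [3] addr=0x20 blk=4 s=0: MISS | VC [25, 8]
  [4] addr=0xcf blk=25 s=1: VC-HIT | VC [17, 8]
  [5] addr=0x41 blk=8 s=0: VC-HIT | VC [17, 4]
  [6] addr=0x4b blk=9 s=1: MISS | VC [17, 4, 25]
  [7] addr=0x8a blk=17 s=1: VC-HIT | VC [9, 4, 25]
  [8] addr=0xc1 blk=24 s=0: MISS | VC [9, 4, 25, 8]
  [9] addr=0x49 blk=9 s=1: VC-HIT | VC [17, 4, 25, 8]
  [10] addr=0x4d blk=9 s=1: L1-HIT | VC [17, 4, 25, 8]
  [11] addr=0x21 blk=4 s=0: VC-HIT | VC [17, 24, 25, 8]

SEQ = [MISS, MISS, MISS, MISS, VC-HIT, VC-HIT, MISS, VC-HIT, MISS, VC-HIT, L1-HIT, VC-HIT]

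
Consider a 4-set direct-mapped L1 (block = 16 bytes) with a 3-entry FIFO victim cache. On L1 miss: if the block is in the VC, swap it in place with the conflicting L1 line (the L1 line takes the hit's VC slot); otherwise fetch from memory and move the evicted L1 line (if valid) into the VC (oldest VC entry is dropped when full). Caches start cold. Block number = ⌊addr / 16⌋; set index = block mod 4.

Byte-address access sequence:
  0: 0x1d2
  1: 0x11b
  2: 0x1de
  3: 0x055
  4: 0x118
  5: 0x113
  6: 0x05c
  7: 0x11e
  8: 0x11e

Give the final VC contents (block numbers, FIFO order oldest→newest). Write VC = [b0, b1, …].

#0 0x1d2→b29/s1 MISS; vc=[]
#1 0x11b→b17/s1 MISS; vc=[29]
#2 0x1de→b29/s1 VC-HIT; vc=[17]
#3 0x55→b5/s1 MISS; vc=[17,29]
#4 0x118→b17/s1 VC-HIT; vc=[5,29]
#5 0x113→b17/s1 L1-HIT; vc=[5,29]
#6 0x5c→b5/s1 VC-HIT; vc=[17,29]
#7 0x11e→b17/s1 VC-HIT; vc=[5,29]
#8 0x11e→b17/s1 L1-HIT; vc=[5,29]

VC = [5, 29]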